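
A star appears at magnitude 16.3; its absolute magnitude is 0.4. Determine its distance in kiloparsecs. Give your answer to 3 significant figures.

d ≈ 15.1 kpc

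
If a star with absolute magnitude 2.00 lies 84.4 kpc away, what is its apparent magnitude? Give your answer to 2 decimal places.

d = 84.4 kpc = 84400 pc
m = M + 5 log₁₀ d − 5 = 2.00 + 5·4.9263 − 5 = 21.632

m ≈ 21.63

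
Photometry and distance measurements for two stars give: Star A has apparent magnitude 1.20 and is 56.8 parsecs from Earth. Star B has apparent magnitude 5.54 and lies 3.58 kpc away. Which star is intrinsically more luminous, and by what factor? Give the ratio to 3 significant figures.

Star A: M = m − 5 log₁₀ d + 5 = 1.20 − 5·1.7543 + 5 = -2.572
Star B: d = 3.58 kpc = 3580 pc
Star B: M = m − 5 log₁₀ d + 5 = 5.54 − 5·3.5539 + 5 = -7.229
ΔM = M_A − M_B = -2.572 − (-7.229) = 4.658; smaller M is more luminous → Star B.
L ratio = 10^(0.4 |ΔM|) = 10^1.863 = 72.96

Star B is more luminous, by a factor of 73.0.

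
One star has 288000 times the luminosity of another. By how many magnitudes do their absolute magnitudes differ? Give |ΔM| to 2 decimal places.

Pogson: ΔM = −2.5 log₁₀(ratio) = −2.5 log₁₀(288000) = −2.5 × 5.4594 = -13.648

|ΔM| ≈ 13.65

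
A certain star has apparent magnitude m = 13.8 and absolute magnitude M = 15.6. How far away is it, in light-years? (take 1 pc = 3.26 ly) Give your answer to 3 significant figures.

d ≈ 14.2 ly

Distance modulus: m − M = 13.8 − (15.6) = -1.800
m − M = 5 log₁₀ d − 5
log₁₀ d = (m − M)/5 + 1 = 0.6400
d = 10^0.6400 = 4.365 pc
= 14.23 ly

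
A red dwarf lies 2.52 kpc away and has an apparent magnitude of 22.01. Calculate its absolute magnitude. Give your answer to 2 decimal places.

d = 2.52 kpc = 2520 pc
5 log₁₀(d/10 pc) = 5 log₁₀(2520) − 5 = 12.007
M = m − 5 log₁₀(d/10) = 22.01 − 12.007 = 10.003

M ≈ 10.00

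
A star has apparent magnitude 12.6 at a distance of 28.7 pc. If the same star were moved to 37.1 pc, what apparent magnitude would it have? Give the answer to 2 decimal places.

m ≈ 13.16

Flux ∝ 1/d², so Δm = 5 log₁₀(d₂/d₁) = 5 log₁₀(37.1/28.7) = 0.557
m₂ = m₁ + Δm = 12.6 + (0.557) = 13.157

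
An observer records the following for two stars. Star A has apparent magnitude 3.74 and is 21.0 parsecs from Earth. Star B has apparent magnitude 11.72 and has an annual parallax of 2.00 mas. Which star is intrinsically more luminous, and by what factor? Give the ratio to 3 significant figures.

Star A is more luminous, by a factor of 2.74.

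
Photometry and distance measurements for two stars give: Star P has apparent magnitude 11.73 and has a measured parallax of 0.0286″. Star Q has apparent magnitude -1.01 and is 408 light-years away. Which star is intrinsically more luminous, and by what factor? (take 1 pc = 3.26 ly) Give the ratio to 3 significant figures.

Star P: d = 1/p = 1/0.0286″ = 34.97 pc
Star P: M = m − 5 log₁₀ d + 5 = 11.73 − 5·1.5436 + 5 = 9.012
Star Q: d = 408 ly / 3.26 = 125.2 pc
Star Q: M = m − 5 log₁₀ d + 5 = -1.01 − 5·2.0974 + 5 = -6.497
ΔM = M_P − M_Q = 9.012 − (-6.497) = 15.509; smaller M is more luminous → Star Q.
L ratio = 10^(0.4 |ΔM|) = 10^6.204 = 1.598×10^6

Star Q is more luminous, by a factor of 1.60×10^6.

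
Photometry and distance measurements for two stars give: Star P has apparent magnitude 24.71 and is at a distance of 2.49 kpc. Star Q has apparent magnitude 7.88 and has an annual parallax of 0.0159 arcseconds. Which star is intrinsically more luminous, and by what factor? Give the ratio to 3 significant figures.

Star P: d = 2.49 kpc = 2490 pc
Star P: M = m − 5 log₁₀ d + 5 = 24.71 − 5·3.3962 + 5 = 12.729
Star Q: d = 1/p = 1/0.0159″ = 62.89 pc
Star Q: M = m − 5 log₁₀ d + 5 = 7.88 − 5·1.7986 + 5 = 3.887
ΔM = M_P − M_Q = 12.729 − (3.887) = 8.842; smaller M is more luminous → Star Q.
L ratio = 10^(0.4 |ΔM|) = 10^3.537 = 3442

Star Q is more luminous, by a factor of 3440.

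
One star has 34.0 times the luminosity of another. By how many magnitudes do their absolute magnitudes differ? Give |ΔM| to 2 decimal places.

Pogson: ΔM = −2.5 log₁₀(ratio) = −2.5 log₁₀(34.0) = −2.5 × 1.5315 = -3.829

|ΔM| ≈ 3.83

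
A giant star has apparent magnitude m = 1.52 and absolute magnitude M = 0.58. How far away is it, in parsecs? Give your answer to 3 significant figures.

μ = m − M = 0.940
m − M = 5 log₁₀ d − 5
log₁₀ d = (m − M)/5 + 1 = 1.1880
d = 10^1.1880 = 15.42 pc

d ≈ 15.4 pc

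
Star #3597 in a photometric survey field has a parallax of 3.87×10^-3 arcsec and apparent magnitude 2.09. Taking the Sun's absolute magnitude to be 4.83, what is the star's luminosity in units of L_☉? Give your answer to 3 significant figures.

d = 1/p = 1/3.87×10^-3″ = 258.4 pc
M = m − 5 log₁₀ d + 5 = 2.09 − 5·2.4123 + 5 = -4.971
M − M_☉ = -4.971 − 4.83 = -9.801
L/L_☉ = 10^(−0.4 × -9.801) = 8329

L/L_☉ ≈ 8330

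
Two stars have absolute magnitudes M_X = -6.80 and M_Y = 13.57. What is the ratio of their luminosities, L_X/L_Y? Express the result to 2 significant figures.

ΔM = M_X − M_Y = -20.37
L_X/L_Y = 10^(−0.4 ΔM) = 10^8.148 = 1.406×10^8

L_X/L_Y ≈ 1.4×10^8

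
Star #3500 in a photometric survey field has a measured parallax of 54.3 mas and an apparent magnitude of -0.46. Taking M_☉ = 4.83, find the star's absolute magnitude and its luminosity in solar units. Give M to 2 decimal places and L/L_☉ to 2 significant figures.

M ≈ -1.79; L/L_☉ ≈ 440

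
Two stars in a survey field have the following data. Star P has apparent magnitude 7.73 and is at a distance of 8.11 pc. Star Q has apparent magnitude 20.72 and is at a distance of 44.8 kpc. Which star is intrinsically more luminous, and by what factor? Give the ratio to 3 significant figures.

Star P: M = m − 5 log₁₀ d + 5 = 7.73 − 5·0.9090 + 5 = 8.185
Star Q: d = 44.8 kpc = 44800 pc
Star Q: M = m − 5 log₁₀ d + 5 = 20.72 − 5·4.6513 + 5 = 2.464
ΔM = M_P − M_Q = 8.185 − (2.464) = 5.721; smaller M is more luminous → Star Q.
L ratio = 10^(0.4 |ΔM|) = 10^2.289 = 194.3

Star Q is more luminous, by a factor of 194.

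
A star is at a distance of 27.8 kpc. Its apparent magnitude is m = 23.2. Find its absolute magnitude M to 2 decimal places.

M ≈ 5.98

d = 27.8 kpc = 27800 pc
5 log₁₀(d/10 pc) = 5 log₁₀(27800) − 5 = 17.220
M = m − 5 log₁₀(d/10) = 23.2 − 17.220 = 5.980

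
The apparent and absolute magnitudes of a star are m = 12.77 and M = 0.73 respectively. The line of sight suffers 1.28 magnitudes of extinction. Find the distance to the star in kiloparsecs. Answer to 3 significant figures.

m − M = 5 log₁₀(d/10 pc) + A  ⇒  12.77 − (0.73) − 1.28 = 5 log₁₀(d/10)
10.760 = 5 log₁₀(d/10)
log₁₀ d = (m − M − A)/5 + 1 = 3.1520
d = 10^3.1520 = 1419 pc
= 1.419 kpc

d ≈ 1.42 kpc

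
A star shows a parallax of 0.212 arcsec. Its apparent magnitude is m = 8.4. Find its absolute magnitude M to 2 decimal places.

M ≈ 10.03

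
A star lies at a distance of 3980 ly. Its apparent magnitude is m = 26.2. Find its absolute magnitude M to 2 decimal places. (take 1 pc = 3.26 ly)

d = 3980 ly / 3.26 = 1221 pc
5 log₁₀(d/10 pc) = 5 log₁₀(1221) − 5 = 10.433
M = m − 5 log₁₀(d/10) = 26.2 − 10.433 = 15.767

M ≈ 15.77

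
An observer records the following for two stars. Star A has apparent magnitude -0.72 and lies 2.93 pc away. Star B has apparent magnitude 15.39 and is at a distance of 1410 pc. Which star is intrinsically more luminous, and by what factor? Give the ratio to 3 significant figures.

Star A is more luminous, by a factor of 12.0.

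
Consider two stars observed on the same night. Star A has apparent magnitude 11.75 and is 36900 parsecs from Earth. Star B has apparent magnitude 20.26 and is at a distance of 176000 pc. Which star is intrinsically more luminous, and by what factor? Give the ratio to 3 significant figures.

Star A: M = m − 5 log₁₀ d + 5 = 11.75 − 5·4.5670 + 5 = -6.085
Star B: M = m − 5 log₁₀ d + 5 = 20.26 − 5·5.2455 + 5 = -0.968
ΔM = M_A − M_B = -6.085 − (-0.968) = -5.118; smaller M is more luminous → Star A.
L ratio = 10^(0.4 |ΔM|) = 10^2.047 = 111.4

Star A is more luminous, by a factor of 111.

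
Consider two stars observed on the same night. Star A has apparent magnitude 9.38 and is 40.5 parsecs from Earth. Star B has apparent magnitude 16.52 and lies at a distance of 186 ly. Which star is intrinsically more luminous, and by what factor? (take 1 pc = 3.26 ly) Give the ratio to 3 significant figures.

Star A: M = m − 5 log₁₀ d + 5 = 9.38 − 5·1.6075 + 5 = 6.343
Star B: d = 186 ly / 3.26 = 57.06 pc
Star B: M = m − 5 log₁₀ d + 5 = 16.52 − 5·1.7563 + 5 = 12.739
ΔM = M_A − M_B = 6.343 − (12.739) = -6.396; smaller M is more luminous → Star A.
L ratio = 10^(0.4 |ΔM|) = 10^2.558 = 361.7

Star A is more luminous, by a factor of 362.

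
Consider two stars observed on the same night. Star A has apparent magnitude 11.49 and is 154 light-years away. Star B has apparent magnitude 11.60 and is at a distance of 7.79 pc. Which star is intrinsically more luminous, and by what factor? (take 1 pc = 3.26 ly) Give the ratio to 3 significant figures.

Star A is more luminous, by a factor of 40.7.

Star A: d = 154 ly / 3.26 = 47.24 pc
Star A: M = m − 5 log₁₀ d + 5 = 11.49 − 5·1.6743 + 5 = 8.118
Star B: M = m − 5 log₁₀ d + 5 = 11.60 − 5·0.8915 + 5 = 12.142
ΔM = M_A − M_B = 8.118 − (12.142) = -4.024; smaller M is more luminous → Star A.
L ratio = 10^(0.4 |ΔM|) = 10^1.610 = 40.69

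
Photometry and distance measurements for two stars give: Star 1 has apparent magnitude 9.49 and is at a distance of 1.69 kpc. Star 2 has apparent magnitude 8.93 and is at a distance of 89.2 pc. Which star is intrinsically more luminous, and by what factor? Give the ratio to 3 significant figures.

Star 1 is more luminous, by a factor of 214.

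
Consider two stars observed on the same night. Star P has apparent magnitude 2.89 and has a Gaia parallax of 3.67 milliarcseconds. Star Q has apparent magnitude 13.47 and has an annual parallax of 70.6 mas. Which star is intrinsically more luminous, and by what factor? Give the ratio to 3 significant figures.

Star P: p = 3.67 mas = 3.67×10^-3″ → d = 1/p = 272.5 pc
Star P: M = m − 5 log₁₀ d + 5 = 2.89 − 5·2.4353 + 5 = -4.287
Star Q: p = 70.6 mas = 0.0706″ → d = 1/p = 14.16 pc
Star Q: M = m − 5 log₁₀ d + 5 = 13.47 − 5·1.1512 + 5 = 12.714
ΔM = M_P − M_Q = -4.287 − (12.714) = -17.001; smaller M is more luminous → Star P.
L ratio = 10^(0.4 |ΔM|) = 10^6.800 = 6.314×10^6

Star P is more luminous, by a factor of 6.31×10^6.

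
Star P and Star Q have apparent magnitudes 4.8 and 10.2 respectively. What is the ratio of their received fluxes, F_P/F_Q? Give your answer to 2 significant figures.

F_P/F_Q ≈ 140

Δm = 4.8 − (10.2) = -5.4
Flux ratio = 10^(−0.4 Δm) = 10^(−0.4 × -5.4) = 10^2.160 = 144.5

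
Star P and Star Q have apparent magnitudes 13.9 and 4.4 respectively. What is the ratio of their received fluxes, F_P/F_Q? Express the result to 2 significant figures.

Magnitude difference = 9.5
Flux ratio = 10^(−0.4 Δm) = 10^(−0.4 × 9.5) = 10^-3.800 = 1.585×10^-4

F_P/F_Q ≈ 1.6×10^-4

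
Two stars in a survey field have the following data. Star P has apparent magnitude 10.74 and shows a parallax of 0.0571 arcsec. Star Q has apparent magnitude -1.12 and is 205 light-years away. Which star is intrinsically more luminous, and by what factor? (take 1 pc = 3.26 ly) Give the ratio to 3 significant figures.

Star Q is more luminous, by a factor of 715000.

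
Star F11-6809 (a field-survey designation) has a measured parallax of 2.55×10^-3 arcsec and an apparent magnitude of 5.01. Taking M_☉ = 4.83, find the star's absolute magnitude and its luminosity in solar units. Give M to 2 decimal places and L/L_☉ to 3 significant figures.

M ≈ -2.96; L/L_☉ ≈ 1300

d = 1/p = 1/2.55×10^-3″ = 392.2 pc
M = m − 5 log₁₀ d + 5 = 5.01 − 5·2.5935 + 5 = -2.957
M − M_☉ = -2.957 − 4.83 = -7.787
L/L_☉ = 10^(−0.4 × -7.787) = 1303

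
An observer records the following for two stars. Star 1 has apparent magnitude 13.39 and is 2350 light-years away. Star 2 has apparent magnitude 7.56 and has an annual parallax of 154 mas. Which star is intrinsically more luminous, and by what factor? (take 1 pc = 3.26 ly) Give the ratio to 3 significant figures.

Star 1: d = 2350 ly / 3.26 = 720.9 pc
Star 1: M = m − 5 log₁₀ d + 5 = 13.39 − 5·2.8579 + 5 = 4.101
Star 2: p = 154 mas = 0.154″ → d = 1/p = 6.494 pc
Star 2: M = m − 5 log₁₀ d + 5 = 7.56 − 5·0.8125 + 5 = 8.498
ΔM = M_1 − M_2 = 4.101 − (8.498) = -4.397; smaller M is more luminous → Star 1.
L ratio = 10^(0.4 |ΔM|) = 10^1.759 = 57.38

Star 1 is more luminous, by a factor of 57.4.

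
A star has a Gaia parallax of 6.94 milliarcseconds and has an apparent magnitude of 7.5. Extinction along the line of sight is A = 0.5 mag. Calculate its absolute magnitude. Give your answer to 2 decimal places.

M ≈ 1.21

p = 6.94 mas = 6.94×10^-3″ → d = 1/p = 144.1 pc
5 log₁₀(d/10 pc) = 5 log₁₀(144.1) − 5 = 5.793
M = m − 5 log₁₀(d/10) − A = 7.5 − 5.793 − 0.5 = 1.207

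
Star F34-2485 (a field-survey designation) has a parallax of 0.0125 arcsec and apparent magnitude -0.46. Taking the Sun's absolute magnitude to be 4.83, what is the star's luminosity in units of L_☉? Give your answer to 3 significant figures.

d = 1/p = 1/0.0125″ = 80.00 pc
M = m − 5 log₁₀ d + 5 = -0.46 − 5·1.9031 + 5 = -4.975
M − M_☉ = -4.975 − 4.83 = -9.805
L/L_☉ = 10^(−0.4 × -9.805) = 8359

L/L_☉ ≈ 8360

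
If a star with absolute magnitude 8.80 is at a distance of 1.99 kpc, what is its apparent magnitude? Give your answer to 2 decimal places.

d = 1.99 kpc = 1990 pc
m = M + 5 log₁₀ d − 5 = 8.80 + 5·3.2989 − 5 = 20.294

m ≈ 20.29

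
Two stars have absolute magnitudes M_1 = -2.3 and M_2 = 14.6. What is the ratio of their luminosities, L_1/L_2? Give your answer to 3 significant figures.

L_1/L_2 ≈ 5.75×10^6

ΔM = M_1 − M_2 = -16.9
L_1/L_2 = 10^(−0.4 ΔM) = 10^6.760 = 5.754×10^6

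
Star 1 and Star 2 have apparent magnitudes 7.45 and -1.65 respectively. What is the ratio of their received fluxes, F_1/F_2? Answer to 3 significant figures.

Magnitude difference = 9.10
Flux ratio = 10^(−0.4 Δm) = 10^(−0.4 × 9.10) = 10^-3.640 = 2.291×10^-4

F_1/F_2 ≈ 2.29×10^-4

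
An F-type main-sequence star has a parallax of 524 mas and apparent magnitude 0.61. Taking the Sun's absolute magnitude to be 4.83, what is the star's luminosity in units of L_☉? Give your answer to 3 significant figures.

L/L_☉ ≈ 1.78

d = 1/p = 1000/524 mas = 1.908 pc
M = m − 5 log₁₀ d + 5 = 0.61 − 5·0.2807 + 5 = 4.207
M − M_☉ = 4.207 − 4.83 = -0.623
L/L_☉ = 10^(−0.4 × -0.623) = 1.776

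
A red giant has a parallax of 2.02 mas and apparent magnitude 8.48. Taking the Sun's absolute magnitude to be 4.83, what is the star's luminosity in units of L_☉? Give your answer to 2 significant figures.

L/L_☉ ≈ 85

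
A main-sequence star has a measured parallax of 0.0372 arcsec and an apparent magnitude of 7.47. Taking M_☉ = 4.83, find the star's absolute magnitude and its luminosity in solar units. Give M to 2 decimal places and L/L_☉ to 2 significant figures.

M ≈ 5.32; L/L_☉ ≈ 0.64

d = 1/p = 1/0.0372″ = 26.88 pc
M = m − 5 log₁₀ d + 5 = 7.47 − 5·1.4295 + 5 = 5.323
M − M_☉ = 5.323 − 4.83 = 0.493
L/L_☉ = 10^(−0.4 × 0.493) = 0.6352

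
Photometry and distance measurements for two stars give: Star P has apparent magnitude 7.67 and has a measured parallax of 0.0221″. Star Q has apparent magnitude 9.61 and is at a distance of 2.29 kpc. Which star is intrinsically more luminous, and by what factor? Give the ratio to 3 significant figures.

Star Q is more luminous, by a factor of 429.

Star P: d = 1/p = 1/0.0221″ = 45.25 pc
Star P: M = m − 5 log₁₀ d + 5 = 7.67 − 5·1.6556 + 5 = 4.392
Star Q: d = 2.29 kpc = 2290 pc
Star Q: M = m − 5 log₁₀ d + 5 = 9.61 − 5·3.3598 + 5 = -2.189
ΔM = M_P − M_Q = 4.392 − (-2.189) = 6.581; smaller M is more luminous → Star Q.
L ratio = 10^(0.4 |ΔM|) = 10^2.632 = 429.0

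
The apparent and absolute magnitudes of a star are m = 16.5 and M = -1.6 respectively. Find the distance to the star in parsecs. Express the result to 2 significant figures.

d ≈ 42000 pc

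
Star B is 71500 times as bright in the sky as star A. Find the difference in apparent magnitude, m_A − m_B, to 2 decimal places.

Pogson: Δm = −2.5 log₁₀(ratio) = −2.5 log₁₀(71500) = −2.5 × 4.8543 = -12.136
Star B is brighter so has the smaller magnitude: m_A − m_B is positive.

m_A − m_B ≈ 12.14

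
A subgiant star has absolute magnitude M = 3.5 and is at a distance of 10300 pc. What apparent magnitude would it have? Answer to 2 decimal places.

m = M + 5 log₁₀ d − 5 = 3.5 + 5·4.0128 − 5 = 18.564

m ≈ 18.56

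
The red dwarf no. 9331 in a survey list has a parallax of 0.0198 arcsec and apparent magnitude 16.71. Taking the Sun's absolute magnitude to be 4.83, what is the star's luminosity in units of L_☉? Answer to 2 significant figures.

d = 1/p = 1/0.0198″ = 50.51 pc
M = m − 5 log₁₀ d + 5 = 16.71 − 5·1.7033 + 5 = 13.193
M − M_☉ = 13.193 − 4.83 = 8.363
L/L_☉ = 10^(−0.4 × 8.363) = 4.515×10^-4

L/L_☉ ≈ 4.5×10^-4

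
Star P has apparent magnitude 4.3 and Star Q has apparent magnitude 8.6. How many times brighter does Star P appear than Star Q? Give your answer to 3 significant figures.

Magnitude difference = -4.3
Flux ratio = 10^(−0.4 Δm) = 10^(−0.4 × -4.3) = 10^1.720 = 52.48

52.5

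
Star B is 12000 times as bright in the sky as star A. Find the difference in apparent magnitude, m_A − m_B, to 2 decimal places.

Pogson: Δm = −2.5 log₁₀(ratio) = −2.5 log₁₀(12000) = −2.5 × 4.0792 = -10.198
Star B is brighter so has the smaller magnitude: m_A − m_B is positive.

m_A − m_B ≈ 10.20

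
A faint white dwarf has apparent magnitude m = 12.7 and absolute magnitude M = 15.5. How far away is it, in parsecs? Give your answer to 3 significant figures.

d ≈ 2.75 pc

μ = m − M = -2.800
m − M = 5 log₁₀ d − 5
log₁₀ d = (m − M)/5 + 1 = 0.4400
d = 10^0.4400 = 2.754 pc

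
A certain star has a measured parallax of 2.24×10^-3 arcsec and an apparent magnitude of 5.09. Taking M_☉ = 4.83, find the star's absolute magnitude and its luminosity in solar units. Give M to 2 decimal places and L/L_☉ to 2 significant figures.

d = 1/p = 1/2.24×10^-3″ = 446.4 pc
M = m − 5 log₁₀ d + 5 = 5.09 − 5·2.6498 + 5 = -3.159
M − M_☉ = -3.159 − 4.83 = -7.989
L/L_☉ = 10^(−0.4 × -7.989) = 1569

M ≈ -3.16; L/L_☉ ≈ 1600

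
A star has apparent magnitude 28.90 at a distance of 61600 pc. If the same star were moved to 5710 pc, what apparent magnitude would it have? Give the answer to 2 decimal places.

Flux ∝ 1/d², so Δm = 5 log₁₀(d₂/d₁) = 5 log₁₀(5710/61600) = -5.165
m₂ = m₁ + Δm = 28.90 + (-5.165) = 23.735

m ≈ 23.74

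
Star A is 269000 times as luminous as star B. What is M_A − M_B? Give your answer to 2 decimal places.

Pogson: ΔM = −2.5 log₁₀(ratio) = −2.5 log₁₀(269000) = −2.5 × 5.4298 = -13.574
Star A is brighter, so it has the smaller magnitude: the difference is negative.

M_A − M_B ≈ -13.57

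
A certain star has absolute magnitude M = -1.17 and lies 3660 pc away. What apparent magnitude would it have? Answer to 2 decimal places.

m = M + 5 log₁₀ d − 5 = -1.17 + 5·3.5635 − 5 = 11.647

m ≈ 11.65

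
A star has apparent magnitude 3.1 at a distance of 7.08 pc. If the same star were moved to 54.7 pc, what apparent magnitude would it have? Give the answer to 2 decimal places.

m ≈ 7.54

Flux ∝ 1/d², so Δm = 5 log₁₀(d₂/d₁) = 5 log₁₀(54.7/7.08) = 4.440
m₂ = m₁ + Δm = 3.1 + (4.440) = 7.540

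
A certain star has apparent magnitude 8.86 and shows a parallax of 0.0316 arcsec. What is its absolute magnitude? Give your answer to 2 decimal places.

M ≈ 6.36

d = 1/p = 1/0.0316″ = 31.65 pc
5 log₁₀(d/10 pc) = 5 log₁₀(31.65) − 5 = 2.502
M = m − 5 log₁₀(d/10) = 8.86 − 2.502 = 6.358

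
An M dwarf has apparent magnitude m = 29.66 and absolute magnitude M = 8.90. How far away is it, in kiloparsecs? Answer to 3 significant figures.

Distance modulus: m − M = 29.66 − (8.90) = 20.760
m − M = 5 log₁₀ d − 5
log₁₀ d = (m − M)/5 + 1 = 5.1520
d = 10^5.1520 = 141900 pc
= 141.9 kpc

d ≈ 142 kpc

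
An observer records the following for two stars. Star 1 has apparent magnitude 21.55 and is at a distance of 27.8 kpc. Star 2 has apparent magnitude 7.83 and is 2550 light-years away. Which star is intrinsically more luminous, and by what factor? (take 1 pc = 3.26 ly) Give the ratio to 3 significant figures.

Star 2 is more luminous, by a factor of 244.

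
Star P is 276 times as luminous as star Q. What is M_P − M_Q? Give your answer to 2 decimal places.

M_P − M_Q ≈ -6.10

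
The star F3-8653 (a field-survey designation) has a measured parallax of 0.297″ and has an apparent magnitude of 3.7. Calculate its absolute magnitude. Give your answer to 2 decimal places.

M ≈ 6.06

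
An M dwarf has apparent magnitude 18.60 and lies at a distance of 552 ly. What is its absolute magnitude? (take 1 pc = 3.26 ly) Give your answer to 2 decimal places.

M ≈ 12.46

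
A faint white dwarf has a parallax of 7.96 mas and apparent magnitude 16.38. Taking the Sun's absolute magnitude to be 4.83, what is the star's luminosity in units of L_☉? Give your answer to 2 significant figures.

d = 1/p = 1000/7.96 mas = 125.6 pc
M = m − 5 log₁₀ d + 5 = 16.38 − 5·2.0991 + 5 = 10.885
M − M_☉ = 10.885 − 4.83 = 6.055
L/L_☉ = 10^(−0.4 × 6.055) = 3.786×10^-3

L/L_☉ ≈ 3.8×10^-3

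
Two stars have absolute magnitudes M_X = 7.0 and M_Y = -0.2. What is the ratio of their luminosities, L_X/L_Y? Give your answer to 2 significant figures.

ΔM = M_X − M_Y = 7.2
L_X/L_Y = 10^(−0.4 ΔM) = 10^-2.880 = 1.318×10^-3

L_X/L_Y ≈ 1.3×10^-3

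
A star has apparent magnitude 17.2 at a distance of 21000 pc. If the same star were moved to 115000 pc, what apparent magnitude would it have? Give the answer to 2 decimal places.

m ≈ 20.89

Flux ∝ 1/d², so Δm = 5 log₁₀(d₂/d₁) = 5 log₁₀(115000/21000) = 3.692
m₂ = m₁ + Δm = 17.2 + (3.692) = 20.892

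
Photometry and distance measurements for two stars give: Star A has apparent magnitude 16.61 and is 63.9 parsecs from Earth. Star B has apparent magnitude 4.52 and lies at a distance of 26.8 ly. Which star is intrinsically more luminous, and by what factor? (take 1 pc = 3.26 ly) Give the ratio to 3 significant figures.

Star B is more luminous, by a factor of 1130.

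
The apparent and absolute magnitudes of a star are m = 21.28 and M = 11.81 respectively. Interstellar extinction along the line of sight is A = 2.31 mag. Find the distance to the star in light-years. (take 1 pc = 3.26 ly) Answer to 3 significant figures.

d ≈ 881 ly

m − M = 5 log₁₀(d/10 pc) + A  ⇒  21.28 − (11.81) − 2.31 = 5 log₁₀(d/10)
7.160 = 5 log₁₀(d/10)
log₁₀ d = (m − M − A)/5 + 1 = 2.4320
d = 10^2.4320 = 270.4 pc
= 881.5 ly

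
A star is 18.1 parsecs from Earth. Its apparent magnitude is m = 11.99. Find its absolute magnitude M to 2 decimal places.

M ≈ 10.70

5 log₁₀(d/10 pc) = 5 log₁₀(18.10) − 5 = 1.288
M = m − 5 log₁₀(d/10) = 11.99 − 1.288 = 10.702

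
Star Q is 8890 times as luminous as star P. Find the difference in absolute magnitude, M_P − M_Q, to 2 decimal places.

Pogson: ΔM = −2.5 log₁₀(ratio) = −2.5 log₁₀(8890) = −2.5 × 3.9489 = -9.872
Star Q is brighter so has the smaller magnitude: M_P − M_Q is positive.

M_P − M_Q ≈ 9.87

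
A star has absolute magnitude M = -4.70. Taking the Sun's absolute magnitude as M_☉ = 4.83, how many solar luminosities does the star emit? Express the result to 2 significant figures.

L/L_☉ ≈ 6500

M − M_☉ = -4.70 − 4.83 = -9.530
L/L_☉ = 10^(−0.4 (M − M_☉)) = 10^3.812 = 6486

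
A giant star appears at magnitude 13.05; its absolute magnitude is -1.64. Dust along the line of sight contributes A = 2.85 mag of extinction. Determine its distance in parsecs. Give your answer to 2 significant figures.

m − M = 5 log₁₀(d/10 pc) + A  ⇒  13.05 − (-1.64) − 2.85 = 5 log₁₀(d/10)
11.840 = 5 log₁₀(d/10)
log₁₀ d = (m − M − A)/5 + 1 = 3.3680
d = 10^3.3680 = 2333 pc

d ≈ 2300 pc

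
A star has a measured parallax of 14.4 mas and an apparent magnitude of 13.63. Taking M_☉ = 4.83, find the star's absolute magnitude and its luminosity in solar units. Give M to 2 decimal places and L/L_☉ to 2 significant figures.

M ≈ 9.42; L/L_☉ ≈ 0.015

d = 1/p = 1000/14.4 mas = 69.44 pc
M = m − 5 log₁₀ d + 5 = 13.63 − 5·1.8416 + 5 = 9.422
M − M_☉ = 9.422 − 4.83 = 4.592
L/L_☉ = 10^(−0.4 × 4.592) = 0.01456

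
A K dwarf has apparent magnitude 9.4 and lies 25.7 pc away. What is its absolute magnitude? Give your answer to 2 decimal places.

5 log₁₀(d/10 pc) = 5 log₁₀(25.70) − 5 = 2.050
M = m − 5 log₁₀(d/10) = 9.4 − 2.050 = 7.350

M ≈ 7.35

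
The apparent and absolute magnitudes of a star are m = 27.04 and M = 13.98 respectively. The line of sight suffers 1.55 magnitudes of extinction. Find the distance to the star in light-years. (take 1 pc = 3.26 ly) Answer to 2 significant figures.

m − M = 5 log₁₀(d/10 pc) + A  ⇒  27.04 − (13.98) − 1.55 = 5 log₁₀(d/10)
11.510 = 5 log₁₀(d/10)
log₁₀ d = (m − M − A)/5 + 1 = 3.3020
d = 10^3.3020 = 2004 pc
= 6535 ly

d ≈ 6500 ly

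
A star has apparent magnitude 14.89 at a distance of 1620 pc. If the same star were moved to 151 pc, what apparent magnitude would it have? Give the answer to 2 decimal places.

m ≈ 9.74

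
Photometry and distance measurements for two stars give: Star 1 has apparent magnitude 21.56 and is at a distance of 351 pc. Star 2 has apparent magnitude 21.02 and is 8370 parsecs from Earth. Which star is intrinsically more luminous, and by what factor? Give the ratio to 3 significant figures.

Star 2 is more luminous, by a factor of 935.

Star 1: M = m − 5 log₁₀ d + 5 = 21.56 − 5·2.5453 + 5 = 13.833
Star 2: M = m − 5 log₁₀ d + 5 = 21.02 − 5·3.9227 + 5 = 6.406
ΔM = M_1 − M_2 = 13.833 − (6.406) = 7.427; smaller M is more luminous → Star 2.
L ratio = 10^(0.4 |ΔM|) = 10^2.971 = 935.1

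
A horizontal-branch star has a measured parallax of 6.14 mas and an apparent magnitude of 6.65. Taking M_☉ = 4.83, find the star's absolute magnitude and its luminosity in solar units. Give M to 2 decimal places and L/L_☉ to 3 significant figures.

M ≈ 0.59; L/L_☉ ≈ 49.6

d = 1/p = 1000/6.14 mas = 162.9 pc
M = m − 5 log₁₀ d + 5 = 6.65 − 5·2.2118 + 5 = 0.591
M − M_☉ = 0.591 − 4.83 = -4.239
L/L_☉ = 10^(−0.4 × -4.239) = 49.62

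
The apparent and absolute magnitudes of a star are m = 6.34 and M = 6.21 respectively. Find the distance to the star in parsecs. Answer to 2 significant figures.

Distance modulus: m − M = 6.34 − (6.21) = 0.130
m − M = 5 log₁₀ d − 5
log₁₀ d = (m − M)/5 + 1 = 1.0260
d = 10^1.0260 = 10.62 pc

d ≈ 11 pc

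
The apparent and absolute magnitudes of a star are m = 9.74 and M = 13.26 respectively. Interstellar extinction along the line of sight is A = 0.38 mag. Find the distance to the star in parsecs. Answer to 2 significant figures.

d ≈ 1.7 pc

m − M = 5 log₁₀(d/10 pc) + A  ⇒  9.74 − (13.26) − 0.38 = 5 log₁₀(d/10)
-3.900 = 5 log₁₀(d/10)
log₁₀ d = (m − M − A)/5 + 1 = 0.2200
d = 10^0.2200 = 1.660 pc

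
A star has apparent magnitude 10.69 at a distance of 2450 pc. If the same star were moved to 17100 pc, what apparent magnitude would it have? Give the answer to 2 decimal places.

Flux ∝ 1/d², so Δm = 5 log₁₀(d₂/d₁) = 5 log₁₀(17100/2450) = 4.219
m₂ = m₁ + Δm = 10.69 + (4.219) = 14.909

m ≈ 14.91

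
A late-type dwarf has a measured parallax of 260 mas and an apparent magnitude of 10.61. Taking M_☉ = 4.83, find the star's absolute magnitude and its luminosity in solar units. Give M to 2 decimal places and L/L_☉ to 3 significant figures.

M ≈ 12.68; L/L_☉ ≈ 7.21×10^-4

d = 1/p = 1000/260 mas = 3.846 pc
M = m − 5 log₁₀ d + 5 = 10.61 − 5·0.5850 + 5 = 12.685
M − M_☉ = 12.685 − 4.83 = 7.855
L/L_☉ = 10^(−0.4 × 7.855) = 7.212×10^-4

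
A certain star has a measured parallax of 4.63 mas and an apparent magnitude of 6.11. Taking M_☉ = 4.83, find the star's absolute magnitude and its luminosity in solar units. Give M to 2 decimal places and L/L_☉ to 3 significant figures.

d = 1/p = 1000/4.63 mas = 216.0 pc
M = m − 5 log₁₀ d + 5 = 6.11 − 5·2.3344 + 5 = -0.562
M − M_☉ = -0.562 − 4.83 = -5.392
L/L_☉ = 10^(−0.4 × -5.392) = 143.5

M ≈ -0.56; L/L_☉ ≈ 143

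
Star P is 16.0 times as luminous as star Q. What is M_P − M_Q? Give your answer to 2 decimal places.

M_P − M_Q ≈ -3.01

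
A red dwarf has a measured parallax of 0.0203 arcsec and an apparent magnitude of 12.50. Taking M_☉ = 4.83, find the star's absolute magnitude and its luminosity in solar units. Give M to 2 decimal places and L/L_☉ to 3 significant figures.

M ≈ 9.04; L/L_☉ ≈ 0.0207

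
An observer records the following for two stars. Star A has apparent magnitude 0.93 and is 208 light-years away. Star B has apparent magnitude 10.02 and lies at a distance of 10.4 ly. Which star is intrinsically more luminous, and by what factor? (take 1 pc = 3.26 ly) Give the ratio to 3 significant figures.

Star A: d = 208 ly / 3.26 = 63.80 pc
Star A: M = m − 5 log₁₀ d + 5 = 0.93 − 5·1.8048 + 5 = -3.094
Star B: d = 10.4 ly / 3.26 = 3.190 pc
Star B: M = m − 5 log₁₀ d + 5 = 10.02 − 5·0.5038 + 5 = 12.501
ΔM = M_A − M_B = -3.094 − (12.501) = -15.595; smaller M is more luminous → Star A.
L ratio = 10^(0.4 |ΔM|) = 10^6.238 = 1.730×10^6

Star A is more luminous, by a factor of 1.73×10^6.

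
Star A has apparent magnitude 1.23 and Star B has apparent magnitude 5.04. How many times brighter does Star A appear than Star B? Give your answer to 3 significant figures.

33.4

Magnitude difference = -3.81
Flux ratio = 10^(−0.4 Δm) = 10^(−0.4 × -3.81) = 10^1.524 = 33.42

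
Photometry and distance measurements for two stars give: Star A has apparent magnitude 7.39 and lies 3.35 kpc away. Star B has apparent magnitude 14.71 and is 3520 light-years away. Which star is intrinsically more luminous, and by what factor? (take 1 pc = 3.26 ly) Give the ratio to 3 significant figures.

Star A is more luminous, by a factor of 8160.

Star A: d = 3.35 kpc = 3350 pc
Star A: M = m − 5 log₁₀ d + 5 = 7.39 − 5·3.5250 + 5 = -5.235
Star B: d = 3520 ly / 3.26 = 1080 pc
Star B: M = m − 5 log₁₀ d + 5 = 14.71 − 5·3.0333 + 5 = 4.543
ΔM = M_A − M_B = -5.235 − (4.543) = -9.779; smaller M is more luminous → Star A.
L ratio = 10^(0.4 |ΔM|) = 10^3.911 = 8155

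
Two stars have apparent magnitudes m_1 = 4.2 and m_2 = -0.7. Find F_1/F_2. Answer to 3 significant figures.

F_1/F_2 ≈ 0.0110

Δm = 4.2 − (-0.7) = 4.9
Flux ratio = 10^(−0.4 Δm) = 10^(−0.4 × 4.9) = 10^-1.960 = 0.01096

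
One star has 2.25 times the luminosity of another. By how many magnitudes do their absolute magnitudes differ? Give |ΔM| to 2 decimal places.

Pogson: ΔM = −2.5 log₁₀(ratio) = −2.5 log₁₀(2.25) = −2.5 × 0.3522 = -0.880

|ΔM| ≈ 0.88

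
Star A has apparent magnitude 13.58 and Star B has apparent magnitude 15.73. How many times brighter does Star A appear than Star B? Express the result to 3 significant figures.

Magnitude difference = -2.15
Flux ratio = 10^(−0.4 Δm) = 10^(−0.4 × -2.15) = 10^0.860 = 7.244

7.24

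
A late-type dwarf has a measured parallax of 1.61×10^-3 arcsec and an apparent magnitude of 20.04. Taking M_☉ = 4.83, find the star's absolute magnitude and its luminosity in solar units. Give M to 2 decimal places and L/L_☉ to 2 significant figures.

M ≈ 11.07; L/L_☉ ≈ 3.2×10^-3

d = 1/p = 1/1.61×10^-3″ = 621.1 pc
M = m − 5 log₁₀ d + 5 = 20.04 − 5·2.7932 + 5 = 11.074
M − M_☉ = 11.074 − 4.83 = 6.244
L/L_☉ = 10^(−0.4 × 6.244) = 3.179×10^-3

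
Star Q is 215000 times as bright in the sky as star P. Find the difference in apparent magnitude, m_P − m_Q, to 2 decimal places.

m_P − m_Q ≈ 13.33

Pogson: Δm = −2.5 log₁₀(ratio) = −2.5 log₁₀(215000) = −2.5 × 5.3324 = -13.331
Star Q is brighter so has the smaller magnitude: m_P − m_Q is positive.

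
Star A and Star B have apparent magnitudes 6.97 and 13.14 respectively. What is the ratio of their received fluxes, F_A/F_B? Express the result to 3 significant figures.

Magnitude difference = -6.17
Flux ratio = 10^(−0.4 Δm) = 10^(−0.4 × -6.17) = 10^2.468 = 293.8

F_A/F_B ≈ 294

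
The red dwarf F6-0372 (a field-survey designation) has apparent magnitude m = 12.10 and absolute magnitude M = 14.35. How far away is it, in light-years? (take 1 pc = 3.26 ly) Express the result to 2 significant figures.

μ = m − M = -2.250
m − M = 5 log₁₀ d − 5
log₁₀ d = (m − M)/5 + 1 = 0.5500
d = 10^0.5500 = 3.548 pc
= 11.57 ly

d ≈ 12 ly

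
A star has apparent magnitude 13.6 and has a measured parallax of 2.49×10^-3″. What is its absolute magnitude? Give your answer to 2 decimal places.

M ≈ 5.58

d = 1/p = 1/2.49×10^-3″ = 401.6 pc
5 log₁₀(d/10 pc) = 5 log₁₀(401.6) − 5 = 8.019
M = m − 5 log₁₀(d/10) = 13.6 − 8.019 = 5.581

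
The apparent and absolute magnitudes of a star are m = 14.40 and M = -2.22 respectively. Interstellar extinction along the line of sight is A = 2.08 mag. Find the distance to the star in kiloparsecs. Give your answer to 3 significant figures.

d ≈ 8.09 kpc

m − M = 5 log₁₀(d/10 pc) + A  ⇒  14.40 − (-2.22) − 2.08 = 5 log₁₀(d/10)
14.540 = 5 log₁₀(d/10)
log₁₀ d = (m − M − A)/5 + 1 = 3.9080
d = 10^3.9080 = 8091 pc
= 8.091 kpc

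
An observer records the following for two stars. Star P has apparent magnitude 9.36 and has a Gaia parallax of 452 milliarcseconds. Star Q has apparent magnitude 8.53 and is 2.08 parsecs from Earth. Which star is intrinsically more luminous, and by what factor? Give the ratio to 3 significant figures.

Star Q is more luminous, by a factor of 1.90.

Star P: p = 452 mas = 0.452″ → d = 1/p = 2.212 pc
Star P: M = m − 5 log₁₀ d + 5 = 9.36 − 5·0.3449 + 5 = 12.636
Star Q: M = m − 5 log₁₀ d + 5 = 8.53 − 5·0.3181 + 5 = 11.940
ΔM = M_P − M_Q = 12.636 − (11.940) = 0.696; smaller M is more luminous → Star Q.
L ratio = 10^(0.4 |ΔM|) = 10^0.278 = 1.898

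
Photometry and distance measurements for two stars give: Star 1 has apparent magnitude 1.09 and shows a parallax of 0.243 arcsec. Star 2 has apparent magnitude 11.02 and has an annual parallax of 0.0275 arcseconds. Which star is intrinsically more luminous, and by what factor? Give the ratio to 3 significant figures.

Star 1 is more luminous, by a factor of 120.

Star 1: d = 1/p = 1/0.243″ = 4.115 pc
Star 1: M = m − 5 log₁₀ d + 5 = 1.09 − 5·0.6144 + 5 = 3.018
Star 2: d = 1/p = 1/0.0275″ = 36.36 pc
Star 2: M = m − 5 log₁₀ d + 5 = 11.02 − 5·1.5607 + 5 = 8.217
ΔM = M_1 − M_2 = 3.018 − (8.217) = -5.199; smaller M is more luminous → Star 1.
L ratio = 10^(0.4 |ΔM|) = 10^2.079 = 120.1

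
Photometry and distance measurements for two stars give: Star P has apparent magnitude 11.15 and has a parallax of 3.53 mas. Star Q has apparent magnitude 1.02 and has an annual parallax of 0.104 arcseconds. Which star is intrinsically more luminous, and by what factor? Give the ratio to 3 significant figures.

Star P: p = 3.53 mas = 3.53×10^-3″ → d = 1/p = 283.3 pc
Star P: M = m − 5 log₁₀ d + 5 = 11.15 − 5·2.4522 + 5 = 3.889
Star Q: d = 1/p = 1/0.104″ = 9.615 pc
Star Q: M = m − 5 log₁₀ d + 5 = 1.02 − 5·0.9830 + 5 = 1.105
ΔM = M_P − M_Q = 3.889 − (1.105) = 2.784; smaller M is more luminous → Star Q.
L ratio = 10^(0.4 |ΔM|) = 10^1.113 = 12.99

Star Q is more luminous, by a factor of 13.0.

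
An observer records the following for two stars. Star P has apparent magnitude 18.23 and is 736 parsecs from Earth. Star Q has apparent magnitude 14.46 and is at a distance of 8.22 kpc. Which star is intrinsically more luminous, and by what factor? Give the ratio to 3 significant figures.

Star Q is more luminous, by a factor of 4020.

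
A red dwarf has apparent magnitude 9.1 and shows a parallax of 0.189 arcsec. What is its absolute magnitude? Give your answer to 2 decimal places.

M ≈ 10.48

d = 1/p = 1/0.189″ = 5.291 pc
5 log₁₀(d/10 pc) = 5 log₁₀(5.291) − 5 = -1.382
M = m − 5 log₁₀(d/10) = 9.1 + 1.382 = 10.482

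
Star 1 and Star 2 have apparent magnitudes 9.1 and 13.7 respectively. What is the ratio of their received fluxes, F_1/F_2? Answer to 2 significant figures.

Magnitude difference = -4.6
Flux ratio = 10^(−0.4 Δm) = 10^(−0.4 × -4.6) = 10^1.840 = 69.18

F_1/F_2 ≈ 69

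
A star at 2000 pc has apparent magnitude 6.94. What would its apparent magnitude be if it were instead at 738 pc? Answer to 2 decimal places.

m ≈ 4.78

Flux ∝ 1/d², so Δm = 5 log₁₀(d₂/d₁) = 5 log₁₀(738/2000) = -2.165
m₂ = m₁ + Δm = 6.94 + (-2.165) = 4.775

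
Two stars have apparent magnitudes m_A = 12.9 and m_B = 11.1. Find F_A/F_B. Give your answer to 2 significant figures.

F_A/F_B ≈ 0.19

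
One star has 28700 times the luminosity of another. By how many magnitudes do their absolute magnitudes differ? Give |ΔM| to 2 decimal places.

|ΔM| ≈ 11.14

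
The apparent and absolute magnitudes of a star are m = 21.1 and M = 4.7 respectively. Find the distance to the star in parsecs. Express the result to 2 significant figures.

d ≈ 19000 pc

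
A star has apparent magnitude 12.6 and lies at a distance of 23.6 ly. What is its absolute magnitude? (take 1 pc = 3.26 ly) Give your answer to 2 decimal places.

M ≈ 13.30

d = 23.6 ly / 3.26 = 7.239 pc
5 log₁₀(d/10 pc) = 5 log₁₀(7.239) − 5 = -0.702
M = m − 5 log₁₀(d/10) = 12.6 + 0.702 = 13.302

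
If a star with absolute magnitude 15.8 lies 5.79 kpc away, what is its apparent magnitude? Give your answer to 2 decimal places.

d = 5.79 kpc = 5790 pc
m = M + 5 log₁₀ d − 5 = 15.8 + 5·3.7627 − 5 = 29.613

m ≈ 29.61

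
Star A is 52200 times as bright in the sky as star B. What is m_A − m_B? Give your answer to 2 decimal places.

Pogson: Δm = −2.5 log₁₀(ratio) = −2.5 log₁₀(52200) = −2.5 × 4.7177 = -11.794
Star A is brighter, so it has the smaller magnitude: the difference is negative.

m_A − m_B ≈ -11.79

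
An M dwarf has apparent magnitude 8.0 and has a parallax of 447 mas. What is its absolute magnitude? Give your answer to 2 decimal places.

p = 447 mas = 0.447″ → d = 1/p = 2.237 pc
5 log₁₀(d/10 pc) = 5 log₁₀(2.237) − 5 = -3.252
M = m − 5 log₁₀(d/10) = 8.0 + 3.252 = 11.252

M ≈ 11.25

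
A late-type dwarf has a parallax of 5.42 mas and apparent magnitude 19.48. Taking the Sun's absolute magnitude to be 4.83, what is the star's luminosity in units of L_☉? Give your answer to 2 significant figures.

L/L_☉ ≈ 4.7×10^-4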